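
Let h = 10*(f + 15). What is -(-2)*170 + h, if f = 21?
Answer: 700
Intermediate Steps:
h = 360 (h = 10*(21 + 15) = 10*36 = 360)
-(-2)*170 + h = -(-2)*170 + 360 = -1*(-340) + 360 = 340 + 360 = 700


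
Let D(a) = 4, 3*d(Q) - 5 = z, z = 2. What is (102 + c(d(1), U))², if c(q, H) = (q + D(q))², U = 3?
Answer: 1635841/81 ≈ 20196.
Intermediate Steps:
d(Q) = 7/3 (d(Q) = 5/3 + (⅓)*2 = 5/3 + ⅔ = 7/3)
c(q, H) = (4 + q)² (c(q, H) = (q + 4)² = (4 + q)²)
(102 + c(d(1), U))² = (102 + (4 + 7/3)²)² = (102 + (19/3)²)² = (102 + 361/9)² = (1279/9)² = 1635841/81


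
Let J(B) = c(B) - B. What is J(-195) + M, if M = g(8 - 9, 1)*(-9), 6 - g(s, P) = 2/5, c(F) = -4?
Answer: 703/5 ≈ 140.60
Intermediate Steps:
J(B) = -4 - B
g(s, P) = 28/5 (g(s, P) = 6 - 2/5 = 28/5)
M = -252/5 (M = (28/5)*(-9) = -252/5 ≈ -50.400)
J(-195) + M = (-4 - 1*(-195)) - 252/5 = (-4 + 195) - 252/5 = 191 - 252/5 = 703/5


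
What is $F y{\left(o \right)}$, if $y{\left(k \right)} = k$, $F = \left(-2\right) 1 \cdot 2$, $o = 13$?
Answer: $-52$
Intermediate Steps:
$F = -4$ ($F = \left(-2\right) 2 = -4$)
$F y{\left(o \right)} = \left(-4\right) 13 = -52$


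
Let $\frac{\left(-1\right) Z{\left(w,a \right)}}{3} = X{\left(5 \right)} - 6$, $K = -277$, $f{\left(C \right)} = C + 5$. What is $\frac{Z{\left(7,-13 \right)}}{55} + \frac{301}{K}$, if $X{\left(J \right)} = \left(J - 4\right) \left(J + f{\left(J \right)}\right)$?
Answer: $- \frac{24034}{15235} \approx -1.5776$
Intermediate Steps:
$f{\left(C \right)} = 5 + C$
$X{\left(J \right)} = \left(-4 + J\right) \left(5 + 2 J\right)$ ($X{\left(J \right)} = \left(J - 4\right) \left(J + \left(5 + J\right)\right) = \left(-4 + J\right) \left(5 + 2 J\right)$)
$Z{\left(w,a \right)} = -27$ ($Z{\left(w,a \right)} = - 3 \left(\left(-20 - 15 + 2 \cdot 5^{2}\right) - 6\right) = - 3 \left(\left(-20 - 15 + 2 \cdot 25\right) - 6\right) = - 3 \left(\left(-20 - 15 + 50\right) - 6\right) = - 3 \left(15 - 6\right) = \left(-3\right) 9 = -27$)
$\frac{Z{\left(7,-13 \right)}}{55} + \frac{301}{K} = - \frac{27}{55} + \frac{301}{-277} = \left(-27\right) \frac{1}{55} + 301 \left(- \frac{1}{277}\right) = - \frac{27}{55} - \frac{301}{277} = - \frac{24034}{15235}$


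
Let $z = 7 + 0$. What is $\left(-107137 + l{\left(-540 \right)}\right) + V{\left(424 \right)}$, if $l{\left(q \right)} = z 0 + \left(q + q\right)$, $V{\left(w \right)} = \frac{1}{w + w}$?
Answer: $- \frac{91768015}{848} \approx -1.0822 \cdot 10^{5}$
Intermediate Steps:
$z = 7$
$V{\left(w \right)} = \frac{1}{2 w}$
$l{\left(q \right)} = 2 q$ ($l{\left(q \right)} = 7 \cdot 0 + \left(q + q\right) = 0 + 2 q = 2 q$)
$\left(-107137 + l{\left(-540 \right)}\right) + V{\left(424 \right)} = \left(-107137 + 2 \left(-540\right)\right) + \frac{1}{2 \cdot 424} = \left(-107137 - 1080\right) + \frac{1}{2} \cdot \frac{1}{424} = -108217 + \frac{1}{848} = - \frac{91768015}{848}$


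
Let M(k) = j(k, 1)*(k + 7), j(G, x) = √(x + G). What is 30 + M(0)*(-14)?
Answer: -68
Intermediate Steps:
j(G, x) = √(G + x)
M(k) = √(1 + k)*(7 + k) (M(k) = √(k + 1)*(k + 7) = √(1 + k)*(7 + k))
30 + M(0)*(-14) = 30 + (√(1 + 0)*(7 + 0))*(-14) = 30 + (√1*7)*(-14) = 30 + (1*7)*(-14) = 30 + 7*(-14) = 30 - 98 = -68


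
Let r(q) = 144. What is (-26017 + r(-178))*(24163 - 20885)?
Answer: -84811694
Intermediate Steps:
(-26017 + r(-178))*(24163 - 20885) = (-26017 + 144)*(24163 - 20885) = -25873*3278 = -84811694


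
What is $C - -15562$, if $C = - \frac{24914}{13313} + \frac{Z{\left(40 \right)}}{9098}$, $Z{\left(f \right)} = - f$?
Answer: $\frac{942334145348}{60560837} \approx 15560.0$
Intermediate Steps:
$C = - \frac{113600046}{60560837}$ ($C = - \frac{24914}{13313} + \frac{\left(-1\right) 40}{9098} = \left(-24914\right) \frac{1}{13313} - \frac{20}{4549} = - \frac{24914}{13313} - \frac{20}{4549} = - \frac{113600046}{60560837} \approx -1.8758$)
$C - -15562 = - \frac{113600046}{60560837} - -15562 = - \frac{113600046}{60560837} + 15562 = \frac{942334145348}{60560837}$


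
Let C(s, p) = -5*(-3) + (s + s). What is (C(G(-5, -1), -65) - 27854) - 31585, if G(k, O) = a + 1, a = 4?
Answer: -59414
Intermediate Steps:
G(k, O) = 5 (G(k, O) = 4 + 1 = 5)
C(s, p) = 15 + 2*s
(C(G(-5, -1), -65) - 27854) - 31585 = ((15 + 2*5) - 27854) - 31585 = ((15 + 10) - 27854) - 31585 = (25 - 27854) - 31585 = -27829 - 31585 = -59414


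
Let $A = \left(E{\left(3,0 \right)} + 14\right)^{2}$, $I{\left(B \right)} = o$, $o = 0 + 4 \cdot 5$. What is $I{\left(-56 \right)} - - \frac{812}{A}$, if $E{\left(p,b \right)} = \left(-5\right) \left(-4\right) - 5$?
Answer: $\frac{608}{29} \approx 20.966$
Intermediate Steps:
$o = 20$ ($o = 0 + 20 = 20$)
$E{\left(p,b \right)} = 15$ ($E{\left(p,b \right)} = 20 - 5 = 15$)
$I{\left(B \right)} = 20$
$A = 841$ ($A = \left(15 + 14\right)^{2} = 29^{2} = 841$)
$I{\left(-56 \right)} - - \frac{812}{A} = 20 - - \frac{812}{841} = 20 - \left(-812\right) \frac{1}{841} = 20 - - \frac{28}{29} = 20 + \frac{28}{29} = \frac{608}{29}$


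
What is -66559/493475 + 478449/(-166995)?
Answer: -5493725344/1831285725 ≈ -2.9999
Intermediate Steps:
-66559/493475 + 478449/(-166995) = -66559*1/493475 + 478449*(-1/166995) = -66559/493475 - 53161/18555 = -5493725344/1831285725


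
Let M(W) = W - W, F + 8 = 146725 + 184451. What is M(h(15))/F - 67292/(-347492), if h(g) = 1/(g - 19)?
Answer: 16823/86873 ≈ 0.19365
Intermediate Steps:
h(g) = 1/(-19 + g)
F = 331168 (F = -8 + (146725 + 184451) = -8 + 331176 = 331168)
M(W) = 0
M(h(15))/F - 67292/(-347492) = 0/331168 - 67292/(-347492) = 0*(1/331168) - 67292*(-1/347492) = 0 + 16823/86873 = 16823/86873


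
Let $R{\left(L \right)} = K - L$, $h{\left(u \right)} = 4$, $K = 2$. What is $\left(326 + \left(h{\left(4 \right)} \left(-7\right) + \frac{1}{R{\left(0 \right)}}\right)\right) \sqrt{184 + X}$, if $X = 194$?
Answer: $\frac{1791 \sqrt{42}}{2} \approx 5803.5$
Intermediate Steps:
$R{\left(L \right)} = 2 - L$
$\left(326 + \left(h{\left(4 \right)} \left(-7\right) + \frac{1}{R{\left(0 \right)}}\right)\right) \sqrt{184 + X} = \left(326 + \left(4 \left(-7\right) + \frac{1}{2 - 0}\right)\right) \sqrt{184 + 194} = \left(326 - \left(28 - \frac{1}{2 + 0}\right)\right) \sqrt{378} = \left(326 - \left(28 - \frac{1}{2}\right)\right) 3 \sqrt{42} = \left(326 + \left(-28 + \frac{1}{2}\right)\right) 3 \sqrt{42} = \left(326 - \frac{55}{2}\right) 3 \sqrt{42} = \frac{597 \cdot 3 \sqrt{42}}{2} = \frac{1791 \sqrt{42}}{2}$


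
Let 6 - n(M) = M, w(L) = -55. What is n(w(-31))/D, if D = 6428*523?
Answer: 61/3361844 ≈ 1.8145e-5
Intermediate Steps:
n(M) = 6 - M
D = 3361844
n(w(-31))/D = (6 - 1*(-55))/3361844 = (6 + 55)*(1/3361844) = 61*(1/3361844) = 61/3361844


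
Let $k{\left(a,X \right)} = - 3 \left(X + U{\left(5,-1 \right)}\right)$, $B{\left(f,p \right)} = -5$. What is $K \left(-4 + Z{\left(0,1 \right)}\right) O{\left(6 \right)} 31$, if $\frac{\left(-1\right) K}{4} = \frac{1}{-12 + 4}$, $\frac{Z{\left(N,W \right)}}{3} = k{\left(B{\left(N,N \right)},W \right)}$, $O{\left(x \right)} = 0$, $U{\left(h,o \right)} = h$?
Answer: $0$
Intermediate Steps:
$k{\left(a,X \right)} = -15 - 3 X$ ($k{\left(a,X \right)} = - 3 \left(X + 5\right) = - 3 \left(5 + X\right) = -15 - 3 X$)
$Z{\left(N,W \right)} = -45 - 9 W$ ($Z{\left(N,W \right)} = 3 \left(-15 - 3 W\right) = -45 - 9 W$)
$K = \frac{1}{2}$ ($K = - \frac{4}{-12 + 4} = - \frac{4}{-8} = \left(-4\right) \left(- \frac{1}{8}\right) = \frac{1}{2} \approx 0.5$)
$K \left(-4 + Z{\left(0,1 \right)}\right) O{\left(6 \right)} 31 = \frac{\left(-4 - 54\right) 0 \cdot 31}{2} = \frac{\left(-58\right) 0 \cdot 31}{2} = \frac{0 \cdot 31}{2} = \frac{1}{2} \cdot 0 = 0$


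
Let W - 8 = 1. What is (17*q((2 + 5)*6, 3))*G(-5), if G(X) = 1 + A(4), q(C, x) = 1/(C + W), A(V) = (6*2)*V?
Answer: 49/3 ≈ 16.333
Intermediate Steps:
W = 9 (W = 8 + 1 = 9)
A(V) = 12*V
q(C, x) = 1/(9 + C) (q(C, x) = 1/(C + 9) = 1/(9 + C))
G(X) = 49 (G(X) = 1 + 12*4 = 1 + 48 = 49)
(17*q((2 + 5)*6, 3))*G(-5) = (17/(9 + (2 + 5)*6))*49 = (17/(9 + 7*6))*49 = (17/(9 + 42))*49 = (17/51)*49 = (17*(1/51))*49 = (⅓)*49 = 49/3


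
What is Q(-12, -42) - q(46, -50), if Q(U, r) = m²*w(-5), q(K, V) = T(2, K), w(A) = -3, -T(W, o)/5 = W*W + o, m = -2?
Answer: 238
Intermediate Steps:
T(W, o) = -5*o - 5*W² (T(W, o) = -5*(W*W + o) = -5*(W² + o) = -5*(o + W²) = -5*o - 5*W²)
q(K, V) = -20 - 5*K (q(K, V) = -5*K - 5*2² = -5*K - 5*4 = -5*K - 20 = -20 - 5*K)
Q(U, r) = -12 (Q(U, r) = (-2)²*(-3) = 4*(-3) = -12)
Q(-12, -42) - q(46, -50) = -12 - (-20 - 5*46) = -12 - (-20 - 230) = -12 - 1*(-250) = -12 + 250 = 238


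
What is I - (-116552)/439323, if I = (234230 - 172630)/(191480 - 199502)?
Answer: -207359656/27970231 ≈ -7.4136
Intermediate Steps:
I = -4400/573 (I = 61600/(-8022) = 61600*(-1/8022) = -4400/573 ≈ -7.6789)
I - (-116552)/439323 = -4400/573 - (-116552)/439323 = -4400/573 - 1*(-116552/439323) = -4400/573 + 116552/439323 = -207359656/27970231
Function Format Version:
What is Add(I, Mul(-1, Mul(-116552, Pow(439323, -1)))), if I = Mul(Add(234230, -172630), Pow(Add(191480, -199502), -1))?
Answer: Rational(-207359656, 27970231) ≈ -7.4136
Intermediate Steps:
I = Rational(-4400, 573) (I = Mul(61600, Pow(-8022, -1)) = Mul(61600, Rational(-1, 8022)) = Rational(-4400, 573) ≈ -7.6789)
Add(I, Mul(-1, Mul(-116552, Pow(439323, -1)))) = Add(Rational(-4400, 573), Mul(-1, Mul(-116552, Pow(439323, -1)))) = Add(Rational(-4400, 573), Mul(-1, Mul(-116552, Rational(1, 439323)))) = Add(Rational(-4400, 573), Mul(-1, Rational(-116552, 439323))) = Add(Rational(-4400, 573), Rational(116552, 439323)) = Rational(-207359656, 27970231)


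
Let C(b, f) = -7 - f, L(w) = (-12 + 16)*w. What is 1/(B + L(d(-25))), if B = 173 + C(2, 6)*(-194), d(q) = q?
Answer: 1/2595 ≈ 0.00038536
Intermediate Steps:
L(w) = 4*w
B = 2695 (B = 173 + (-7 - 1*6)*(-194) = 173 + (-7 - 6)*(-194) = 173 - 13*(-194) = 173 + 2522 = 2695)
1/(B + L(d(-25))) = 1/(2695 + 4*(-25)) = 1/(2695 - 100) = 1/2595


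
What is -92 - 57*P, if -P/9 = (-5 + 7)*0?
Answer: -92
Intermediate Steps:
P = 0 (P = -9*(-5 + 7)*0 = -18*0 = -9*0 = 0)
-92 - 57*P = -92 - 57*0 = -92 + 0 = -92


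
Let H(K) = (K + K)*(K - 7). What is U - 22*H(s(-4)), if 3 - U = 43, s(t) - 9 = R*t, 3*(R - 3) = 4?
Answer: -50960/9 ≈ -5662.2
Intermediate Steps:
R = 13/3 (R = 3 + (1/3)*4 = 3 + 4/3 = 13/3 ≈ 4.3333)
s(t) = 9 + 13*t/3
H(K) = 2*K*(-7 + K) (H(K) = (2*K)*(-7 + K) = 2*K*(-7 + K))
U = -40 (U = 3 - 1*43 = 3 - 43 = -40)
U - 22*H(s(-4)) = -40 - 44*(9 + (13/3)*(-4))*(-7 + (9 + (13/3)*(-4))) = -40 - 44*(9 - 52/3)*(-7 + (9 - 52/3)) = -40 - 44*(-25)*(-7 - 25/3)/3 = -40 - 44*(-25)*(-46)/(3*3) = -40 - 22*2300/9 = -40 - 50600/9 = -50960/9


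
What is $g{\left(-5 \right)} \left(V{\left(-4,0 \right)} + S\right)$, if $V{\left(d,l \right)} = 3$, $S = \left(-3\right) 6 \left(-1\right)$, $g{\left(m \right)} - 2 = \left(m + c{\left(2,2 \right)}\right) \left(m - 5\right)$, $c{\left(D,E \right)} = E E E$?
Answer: $-588$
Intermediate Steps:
$c{\left(D,E \right)} = E^{3}$ ($c{\left(D,E \right)} = E^{2} E = E^{3}$)
$g{\left(m \right)} = 2 + \left(-5 + m\right) \left(8 + m\right)$ ($g{\left(m \right)} = 2 + \left(m + 2^{3}\right) \left(m - 5\right) = 2 + \left(m + 8\right) \left(-5 + m\right) = 2 + \left(8 + m\right) \left(-5 + m\right) = 2 + \left(-5 + m\right) \left(8 + m\right)$)
$S = 18$ ($S = \left(-18\right) \left(-1\right) = 18$)
$g{\left(-5 \right)} \left(V{\left(-4,0 \right)} + S\right) = \left(-38 + \left(-5\right)^{2} + 3 \left(-5\right)\right) \left(3 + 18\right) = \left(-38 + 25 - 15\right) 21 = \left(-28\right) 21 = -588$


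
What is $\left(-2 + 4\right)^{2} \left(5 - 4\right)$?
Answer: $4$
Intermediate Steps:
$\left(-2 + 4\right)^{2} \left(5 - 4\right) = 2^{2} \cdot 1 = 4 \cdot 1 = 4$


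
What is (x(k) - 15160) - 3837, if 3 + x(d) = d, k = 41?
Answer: -18959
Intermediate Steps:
x(d) = -3 + d
(x(k) - 15160) - 3837 = ((-3 + 41) - 15160) - 3837 = (38 - 15160) - 3837 = -15122 - 3837 = -18959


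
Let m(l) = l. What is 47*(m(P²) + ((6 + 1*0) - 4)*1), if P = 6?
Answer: 1786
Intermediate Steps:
47*(m(P²) + ((6 + 1*0) - 4)*1) = 47*(6² + ((6 + 1*0) - 4)*1) = 47*(36 + ((6 + 0) - 4)*1) = 47*(36 + (6 - 4)*1) = 47*(36 + 2*1) = 47*(36 + 2) = 47*38 = 1786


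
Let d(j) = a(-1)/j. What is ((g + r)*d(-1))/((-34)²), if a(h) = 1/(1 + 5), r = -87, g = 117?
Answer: -5/1156 ≈ -0.0043253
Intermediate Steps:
a(h) = ⅙ (a(h) = 1/6 = ⅙)
d(j) = 1/(6*j)
((g + r)*d(-1))/((-34)²) = ((117 - 87)*((⅙)/(-1)))/((-34)²) = (30*((⅙)*(-1)))/1156 = (30*(-⅙))*(1/1156) = -5*1/1156 = -5/1156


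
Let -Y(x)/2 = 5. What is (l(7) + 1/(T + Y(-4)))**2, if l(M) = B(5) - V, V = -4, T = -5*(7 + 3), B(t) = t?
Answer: 290521/3600 ≈ 80.700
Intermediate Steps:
Y(x) = -10 (Y(x) = -2*5 = -10)
T = -50 (T = -5*10 = -50)
l(M) = 9 (l(M) = 5 - 1*(-4) = 5 + 4 = 9)
(l(7) + 1/(T + Y(-4)))**2 = (9 + 1/(-50 - 10))**2 = (9 + 1/(-60))**2 = (9 - 1/60)**2 = (539/60)**2 = 290521/3600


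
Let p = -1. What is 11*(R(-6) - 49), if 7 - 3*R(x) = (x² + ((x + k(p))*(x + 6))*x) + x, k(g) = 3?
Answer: -1870/3 ≈ -623.33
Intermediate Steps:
R(x) = 7/3 - x/3 - x²/3 - x*(3 + x)*(6 + x)/3 (R(x) = 7/3 - ((x² + ((x + 3)*(x + 6))*x) + x)/3 = 7/3 - ((x² + ((3 + x)*(6 + x))*x) + x)/3 = 7/3 - ((x² + x*(3 + x)*(6 + x)) + x)/3 = 7/3 - (x + x² + x*(3 + x)*(6 + x))/3 = 7/3 + (-x/3 - x²/3 - x*(3 + x)*(6 + x)/3) = 7/3 - x/3 - x²/3 - x*(3 + x)*(6 + x)/3)
11*(R(-6) - 49) = 11*((7/3 - 19/3*(-6) - 10/3*(-6)² - ⅓*(-6)³) - 49) = 11*((7/3 + 38 - 10/3*36 - ⅓*(-216)) - 49) = 11*((7/3 + 38 - 120 + 72) - 49) = 11*(-23/3 - 49) = 11*(-170/3) = -1870/3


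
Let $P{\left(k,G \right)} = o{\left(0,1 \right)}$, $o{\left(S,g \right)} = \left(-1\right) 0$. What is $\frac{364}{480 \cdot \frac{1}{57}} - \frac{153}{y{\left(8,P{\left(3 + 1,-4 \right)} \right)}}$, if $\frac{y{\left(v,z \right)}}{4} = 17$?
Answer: $\frac{1639}{40} \approx 40.975$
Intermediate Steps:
$o{\left(S,g \right)} = 0$
$P{\left(k,G \right)} = 0$
$y{\left(v,z \right)} = 68$ ($y{\left(v,z \right)} = 4 \cdot 17 = 68$)
$\frac{364}{480 \cdot \frac{1}{57}} - \frac{153}{y{\left(8,P{\left(3 + 1,-4 \right)} \right)}} = \frac{364}{480 \cdot \frac{1}{57}} - \frac{153}{68} = \frac{364}{480 \cdot \frac{1}{57}} - \frac{9}{4} = \frac{364}{\frac{160}{19}} - \frac{9}{4} = 364 \cdot \frac{19}{160} - \frac{9}{4} = \frac{1729}{40} - \frac{9}{4} = \frac{1639}{40}$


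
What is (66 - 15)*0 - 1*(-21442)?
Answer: 21442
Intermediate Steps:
(66 - 15)*0 - 1*(-21442) = 51*0 + 21442 = 0 + 21442 = 21442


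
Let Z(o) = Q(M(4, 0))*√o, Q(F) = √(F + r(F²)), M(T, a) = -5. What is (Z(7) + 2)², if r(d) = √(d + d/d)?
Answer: (2 + √7*√(-5 + √26))² ≈ 8.0233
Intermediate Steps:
r(d) = √(1 + d) (r(d) = √(d + 1) = √(1 + d))
Q(F) = √(F + √(1 + F²))
Z(o) = √o*√(-5 + √26) (Z(o) = √(-5 + √(1 + (-5)²))*√o = √(-5 + √(1 + 25))*√o = √(-5 + √26)*√o = √o*√(-5 + √26))
(Z(7) + 2)² = (√7*√(-5 + √26) + 2)² = (2 + √7*√(-5 + √26))²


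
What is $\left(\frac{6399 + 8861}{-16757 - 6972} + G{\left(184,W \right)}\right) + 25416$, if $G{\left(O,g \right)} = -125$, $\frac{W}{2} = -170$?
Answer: $\frac{600114879}{23729} \approx 25290.0$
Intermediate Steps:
$W = -340$ ($W = 2 \left(-170\right) = -340$)
$\left(\frac{6399 + 8861}{-16757 - 6972} + G{\left(184,W \right)}\right) + 25416 = \left(\frac{6399 + 8861}{-16757 - 6972} - 125\right) + 25416 = \left(\frac{15260}{-23729} - 125\right) + 25416 = \left(15260 \left(- \frac{1}{23729}\right) - 125\right) + 25416 = \left(- \frac{15260}{23729} - 125\right) + 25416 = - \frac{2981385}{23729} + 25416 = \frac{600114879}{23729}$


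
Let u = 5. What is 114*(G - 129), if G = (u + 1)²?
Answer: -10602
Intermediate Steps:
G = 36 (G = (5 + 1)² = 6² = 36)
114*(G - 129) = 114*(36 - 129) = 114*(-93) = -10602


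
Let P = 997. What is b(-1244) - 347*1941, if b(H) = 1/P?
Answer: -671506418/997 ≈ -6.7353e+5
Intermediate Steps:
b(H) = 1/997
b(-1244) - 347*1941 = 1/997 - 347*1941 = 1/997 - 673527 = -671506418/997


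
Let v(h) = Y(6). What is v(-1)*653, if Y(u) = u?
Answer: 3918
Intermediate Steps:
v(h) = 6
v(-1)*653 = 6*653 = 3918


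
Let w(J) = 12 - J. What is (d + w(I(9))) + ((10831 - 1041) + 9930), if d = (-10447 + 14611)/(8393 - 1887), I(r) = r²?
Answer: 63926785/3253 ≈ 19652.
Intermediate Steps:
d = 2082/3253 (d = 4164/6506 = 4164*(1/6506) = 2082/3253 ≈ 0.64002)
(d + w(I(9))) + ((10831 - 1041) + 9930) = (2082/3253 + (12 - 1*9²)) + ((10831 - 1041) + 9930) = (2082/3253 + (12 - 1*81)) + (9790 + 9930) = (2082/3253 + (12 - 81)) + 19720 = (2082/3253 - 69) + 19720 = -222375/3253 + 19720 = 63926785/3253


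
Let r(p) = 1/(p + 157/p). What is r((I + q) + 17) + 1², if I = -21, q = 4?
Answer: 1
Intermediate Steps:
r((I + q) + 17) + 1² = ((-21 + 4) + 17)/(157 + ((-21 + 4) + 17)²) + 1² = (-17 + 17)/(157 + (-17 + 17)²) + 1 = 0/(157 + 0²) + 1 = 0/(157 + 0) + 1 = 0/157 + 1 = 0*(1/157) + 1 = 0 + 1 = 1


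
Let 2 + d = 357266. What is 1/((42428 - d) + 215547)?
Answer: -1/99289 ≈ -1.0072e-5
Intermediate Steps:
d = 357264 (d = -2 + 357266 = 357264)
1/((42428 - d) + 215547) = 1/((42428 - 1*357264) + 215547) = 1/((42428 - 357264) + 215547) = 1/(-314836 + 215547) = 1/(-99289) = -1/99289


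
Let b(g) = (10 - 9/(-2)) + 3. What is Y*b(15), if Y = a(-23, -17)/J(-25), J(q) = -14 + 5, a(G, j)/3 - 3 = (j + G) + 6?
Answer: 1085/6 ≈ 180.83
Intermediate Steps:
a(G, j) = 27 + 3*G + 3*j (a(G, j) = 9 + 3*((j + G) + 6) = 9 + 3*((G + j) + 6) = 9 + 3*(6 + G + j) = 9 + (18 + 3*G + 3*j) = 27 + 3*G + 3*j)
J(q) = -9
b(g) = 35/2 (b(g) = (10 - 9*(-1/2)) + 3 = (10 + 9/2) + 3 = 29/2 + 3 = 35/2)
Y = 31/3 (Y = (27 + 3*(-23) + 3*(-17))/(-9) = (27 - 69 - 51)*(-1/9) = -93*(-1/9) = 31/3 ≈ 10.333)
Y*b(15) = (31/3)*(35/2) = 1085/6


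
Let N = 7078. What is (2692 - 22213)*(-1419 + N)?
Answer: -110469339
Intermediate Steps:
(2692 - 22213)*(-1419 + N) = (2692 - 22213)*(-1419 + 7078) = -19521*5659 = -110469339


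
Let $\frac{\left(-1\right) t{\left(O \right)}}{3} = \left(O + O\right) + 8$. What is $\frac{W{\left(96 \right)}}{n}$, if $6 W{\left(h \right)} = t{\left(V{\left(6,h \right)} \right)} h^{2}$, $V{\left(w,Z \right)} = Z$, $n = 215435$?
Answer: $- \frac{184320}{43087} \approx -4.2779$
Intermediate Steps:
$t{\left(O \right)} = -24 - 6 O$ ($t{\left(O \right)} = - 3 \left(\left(O + O\right) + 8\right) = - 3 \left(2 O + 8\right) = - 3 \left(8 + 2 O\right) = -24 - 6 O$)
$W{\left(h \right)} = \frac{h^{2} \left(-24 - 6 h\right)}{6}$ ($W{\left(h \right)} = \frac{\left(-24 - 6 h\right) h^{2}}{6} = \frac{h^{2} \left(-24 - 6 h\right)}{6}$)
$\frac{W{\left(96 \right)}}{n} = \frac{96^{2} \left(-4 - 96\right)}{215435} = 9216 \left(-4 - 96\right) \frac{1}{215435} = 9216 \left(-100\right) \frac{1}{215435} = \left(-921600\right) \frac{1}{215435} = - \frac{184320}{43087}$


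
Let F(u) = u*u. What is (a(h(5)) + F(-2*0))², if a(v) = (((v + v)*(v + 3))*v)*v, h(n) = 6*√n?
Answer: 4408992000 + 839808000*√5 ≈ 6.2869e+9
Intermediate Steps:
F(u) = u²
a(v) = 2*v³*(3 + v) (a(v) = (((2*v)*(3 + v))*v)*v = ((2*v*(3 + v))*v)*v = (2*v²*(3 + v))*v = 2*v³*(3 + v))
(a(h(5)) + F(-2*0))² = (2*(6*√5)³*(3 + 6*√5) + (-2*0)²)² = (2*(1080*√5)*(3 + 6*√5) + 0²)² = (2160*√5*(3 + 6*√5) + 0)² = (2160*√5*(3 + 6*√5))² = 23328000*(3 + 6*√5)²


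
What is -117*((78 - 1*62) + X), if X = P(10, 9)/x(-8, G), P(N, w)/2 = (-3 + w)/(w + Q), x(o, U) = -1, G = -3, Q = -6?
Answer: -1404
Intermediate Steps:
P(N, w) = 2*(-3 + w)/(-6 + w) (P(N, w) = 2*((-3 + w)/(w - 6)) = 2*((-3 + w)/(-6 + w)) = 2*(-3 + w)/(-6 + w))
X = -4 (X = (2*(-3 + 9)/(-6 + 9))/(-1) = (2*6/3)*(-1) = (2*(⅓)*6)*(-1) = 4*(-1) = -4)
-117*((78 - 1*62) + X) = -117*((78 - 1*62) - 4) = -117*((78 - 62) - 4) = -117*(16 - 4) = -117*12 = -1404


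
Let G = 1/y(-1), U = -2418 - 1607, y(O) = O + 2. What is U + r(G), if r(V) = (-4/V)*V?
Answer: -4029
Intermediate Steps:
y(O) = 2 + O
U = -4025
G = 1 (G = 1/(2 - 1) = 1/1 = 1)
r(V) = -4
U + r(G) = -4025 - 4 = -4029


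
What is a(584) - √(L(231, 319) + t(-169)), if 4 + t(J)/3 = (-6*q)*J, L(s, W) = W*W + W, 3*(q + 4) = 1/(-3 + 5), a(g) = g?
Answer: 584 - √90407 ≈ 283.32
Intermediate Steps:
q = -23/6 (q = -4 + 1/(3*(-3 + 5)) = -4 + (⅓)/2 = -4 + (⅓)*(½) = -4 + ⅙ = -23/6 ≈ -3.8333)
L(s, W) = W + W² (L(s, W) = W² + W = W + W²)
t(J) = -12 + 69*J (t(J) = -12 + 3*((-6*(-23/6))*J) = -12 + 3*(23*J) = -12 + 69*J)
a(584) - √(L(231, 319) + t(-169)) = 584 - √(319*(1 + 319) + (-12 + 69*(-169))) = 584 - √(319*320 + (-12 - 11661)) = 584 - √(102080 - 11673) = 584 - √90407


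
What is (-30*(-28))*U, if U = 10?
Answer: 8400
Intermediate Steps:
(-30*(-28))*U = -30*(-28)*10 = 840*10 = 8400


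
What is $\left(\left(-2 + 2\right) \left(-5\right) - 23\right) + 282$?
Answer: $259$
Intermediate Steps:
$\left(\left(-2 + 2\right) \left(-5\right) - 23\right) + 282 = \left(0 \left(-5\right) - 23\right) + 282 = \left(0 - 23\right) + 282 = -23 + 282 = 259$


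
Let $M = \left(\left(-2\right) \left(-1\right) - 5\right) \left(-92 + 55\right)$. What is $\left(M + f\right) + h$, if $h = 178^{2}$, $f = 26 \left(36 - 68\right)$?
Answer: $30963$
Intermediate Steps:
$f = -832$ ($f = 26 \left(-32\right) = -832$)
$h = 31684$
$M = 111$ ($M = \left(2 - 5\right) \left(-37\right) = \left(-3\right) \left(-37\right) = 111$)
$\left(M + f\right) + h = \left(111 - 832\right) + 31684 = -721 + 31684 = 30963$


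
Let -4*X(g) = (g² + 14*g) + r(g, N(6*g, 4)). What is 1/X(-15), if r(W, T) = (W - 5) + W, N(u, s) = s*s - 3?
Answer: ⅕ ≈ 0.20000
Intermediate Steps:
N(u, s) = -3 + s² (N(u, s) = s² - 3 = -3 + s²)
r(W, T) = -5 + 2*W (r(W, T) = (-5 + W) + W = -5 + 2*W)
X(g) = 5/4 - 4*g - g²/4 (X(g) = -((g² + 14*g) + (-5 + 2*g))/4 = -(-5 + g² + 16*g)/4 = 5/4 - 4*g - g²/4)
1/X(-15) = 1/(5/4 - 4*(-15) - ¼*(-15)²) = 1/(5/4 + 60 - ¼*225) = 1/(5/4 + 60 - 225/4) = 1/5 = ⅕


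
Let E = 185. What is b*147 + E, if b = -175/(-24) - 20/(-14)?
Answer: 11735/8 ≈ 1466.9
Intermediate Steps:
b = 1465/168 (b = -175*(-1/24) - 20*(-1/14) = 175/24 + 10/7 = 1465/168 ≈ 8.7202)
b*147 + E = (1465/168)*147 + 185 = 10255/8 + 185 = 11735/8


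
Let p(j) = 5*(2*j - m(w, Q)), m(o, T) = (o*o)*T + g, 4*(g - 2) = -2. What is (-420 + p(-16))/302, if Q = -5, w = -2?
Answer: -975/604 ≈ -1.6142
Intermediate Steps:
g = 3/2 (g = 2 + (¼)*(-2) = 2 - ½ = 3/2 ≈ 1.5000)
m(o, T) = 3/2 + T*o² (m(o, T) = (o*o)*T + 3/2 = o²*T + 3/2 = T*o² + 3/2 = 3/2 + T*o²)
p(j) = 185/2 + 10*j (p(j) = 5*(2*j - (3/2 - 5*(-2)²)) = 5*(2*j - (3/2 - 5*4)) = 5*(2*j - (3/2 - 20)) = 5*(2*j - 1*(-37/2)) = 5*(2*j + 37/2) = 5*(37/2 + 2*j) = 185/2 + 10*j)
(-420 + p(-16))/302 = (-420 + (185/2 + 10*(-16)))/302 = (-420 + (185/2 - 160))/302 = (-420 - 135/2)/302 = (1/302)*(-975/2) = -975/604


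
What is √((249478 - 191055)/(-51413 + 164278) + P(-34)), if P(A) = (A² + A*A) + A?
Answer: 3*√3224990627605/112865 ≈ 47.734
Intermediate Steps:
P(A) = A + 2*A² (P(A) = (A² + A²) + A = 2*A² + A = A + 2*A²)
√((249478 - 191055)/(-51413 + 164278) + P(-34)) = √((249478 - 191055)/(-51413 + 164278) - 34*(1 + 2*(-34))) = √(58423/112865 - 34*(1 - 68)) = √(58423*(1/112865) - 34*(-67)) = √(58423/112865 + 2278) = √(257164893/112865) = 3*√3224990627605/112865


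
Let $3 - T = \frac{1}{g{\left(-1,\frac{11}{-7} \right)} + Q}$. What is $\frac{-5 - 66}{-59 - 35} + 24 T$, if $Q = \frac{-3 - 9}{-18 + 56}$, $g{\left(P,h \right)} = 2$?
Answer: $\frac{10999}{188} \approx 58.505$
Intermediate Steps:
$Q = - \frac{6}{19}$ ($Q = - \frac{12}{38} = \left(-12\right) \frac{1}{38} = - \frac{6}{19} \approx -0.31579$)
$T = \frac{77}{32}$ ($T = 3 - \frac{1}{2 - \frac{6}{19}} = 3 - \frac{1}{\frac{32}{19}} = 3 - \frac{19}{32} = \frac{77}{32} \approx 2.4063$)
$\frac{-5 - 66}{-59 - 35} + 24 T = \frac{-5 - 66}{-59 - 35} + 24 \cdot \frac{77}{32} = - \frac{71}{-94} + \frac{231}{4} = \left(-71\right) \left(- \frac{1}{94}\right) + \frac{231}{4} = \frac{71}{94} + \frac{231}{4} = \frac{10999}{188}$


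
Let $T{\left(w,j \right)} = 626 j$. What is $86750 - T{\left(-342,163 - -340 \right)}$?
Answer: $-228128$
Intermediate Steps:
$86750 - T{\left(-342,163 - -340 \right)} = 86750 - 626 \left(163 - -340\right) = 86750 - 626 \left(163 + 340\right) = 86750 - 626 \cdot 503 = 86750 - 314878 = -228128$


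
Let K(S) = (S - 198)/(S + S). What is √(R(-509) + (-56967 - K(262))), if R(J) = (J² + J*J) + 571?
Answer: √7924364230/131 ≈ 679.53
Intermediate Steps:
R(J) = 571 + 2*J² (R(J) = (J² + J²) + 571 = 2*J² + 571 = 571 + 2*J²)
K(S) = (-198 + S)/(2*S) (K(S) = (-198 + S)/((2*S)) = (-198 + S)*(1/(2*S)) = (-198 + S)/(2*S))
√(R(-509) + (-56967 - K(262))) = √((571 + 2*(-509)²) + (-56967 - (-198 + 262)/(2*262))) = √((571 + 2*259081) + (-56967 - 64/(2*262))) = √((571 + 518162) + (-56967 - 1*16/131)) = √(518733 + (-56967 - 16/131)) = √(518733 - 7462693/131) = √(60491330/131) = √7924364230/131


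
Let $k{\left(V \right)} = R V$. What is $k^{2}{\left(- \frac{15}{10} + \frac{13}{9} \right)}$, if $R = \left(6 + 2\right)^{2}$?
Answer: $\frac{1024}{81} \approx 12.642$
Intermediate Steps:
$R = 64$ ($R = 8^{2} = 64$)
$k{\left(V \right)} = 64 V$
$k^{2}{\left(- \frac{15}{10} + \frac{13}{9} \right)} = \left(64 \left(- \frac{15}{10} + \frac{13}{9}\right)\right)^{2} = \left(64 \left(\left(-15\right) \frac{1}{10} + 13 \cdot \frac{1}{9}\right)\right)^{2} = \left(64 \left(- \frac{3}{2} + \frac{13}{9}\right)\right)^{2} = \left(64 \left(- \frac{1}{18}\right)\right)^{2} = \left(- \frac{32}{9}\right)^{2} = \frac{1024}{81}$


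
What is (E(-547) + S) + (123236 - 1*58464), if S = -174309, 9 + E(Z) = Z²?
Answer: 189663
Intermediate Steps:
E(Z) = -9 + Z²
(E(-547) + S) + (123236 - 1*58464) = ((-9 + (-547)²) - 174309) + (123236 - 1*58464) = ((-9 + 299209) - 174309) + (123236 - 58464) = (299200 - 174309) + 64772 = 124891 + 64772 = 189663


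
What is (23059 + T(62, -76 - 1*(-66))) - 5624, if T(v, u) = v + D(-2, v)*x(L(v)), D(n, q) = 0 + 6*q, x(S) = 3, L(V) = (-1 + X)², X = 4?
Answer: 18613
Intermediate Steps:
L(V) = 9 (L(V) = (-1 + 4)² = 3² = 9)
D(n, q) = 6*q
T(v, u) = 19*v (T(v, u) = v + (6*v)*3 = v + 18*v = 19*v)
(23059 + T(62, -76 - 1*(-66))) - 5624 = (23059 + 19*62) - 5624 = (23059 + 1178) - 5624 = 24237 - 5624 = 18613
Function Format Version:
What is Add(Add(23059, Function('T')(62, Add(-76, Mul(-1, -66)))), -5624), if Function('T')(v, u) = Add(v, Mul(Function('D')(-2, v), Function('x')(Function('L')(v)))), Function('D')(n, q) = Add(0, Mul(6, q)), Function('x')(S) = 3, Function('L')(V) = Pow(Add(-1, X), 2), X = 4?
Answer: 18613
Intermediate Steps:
Function('L')(V) = 9 (Function('L')(V) = Pow(Add(-1, 4), 2) = Pow(3, 2) = 9)
Function('D')(n, q) = Mul(6, q)
Function('T')(v, u) = Mul(19, v) (Function('T')(v, u) = Add(v, Mul(Mul(6, v), 3)) = Add(v, Mul(18, v)) = Mul(19, v))
Add(Add(23059, Function('T')(62, Add(-76, Mul(-1, -66)))), -5624) = Add(Add(23059, Mul(19, 62)), -5624) = Add(Add(23059, 1178), -5624) = Add(24237, -5624) = 18613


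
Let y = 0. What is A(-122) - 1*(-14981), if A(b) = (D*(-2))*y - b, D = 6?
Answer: 15103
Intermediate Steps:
A(b) = -b (A(b) = (6*(-2))*0 - b = -12*0 - b = 0 - b = -b)
A(-122) - 1*(-14981) = -1*(-122) - 1*(-14981) = 122 + 14981 = 15103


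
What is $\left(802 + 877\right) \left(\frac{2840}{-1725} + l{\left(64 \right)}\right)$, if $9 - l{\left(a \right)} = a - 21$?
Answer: $- \frac{897754}{15} \approx -59850.0$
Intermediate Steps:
$l{\left(a \right)} = 30 - a$ ($l{\left(a \right)} = 9 - \left(a - 21\right) = 9 - \left(-21 + a\right) = 30 - a$)
$\left(802 + 877\right) \left(\frac{2840}{-1725} + l{\left(64 \right)}\right) = \left(802 + 877\right) \left(\frac{2840}{-1725} + \left(30 - 64\right)\right) = 1679 \left(2840 \left(- \frac{1}{1725}\right) + \left(30 - 64\right)\right) = 1679 \left(- \frac{568}{345} - 34\right) = 1679 \left(- \frac{12298}{345}\right) = - \frac{897754}{15}$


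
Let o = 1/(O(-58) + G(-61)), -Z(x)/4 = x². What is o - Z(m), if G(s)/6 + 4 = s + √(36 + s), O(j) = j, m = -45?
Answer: 408247988/50401 - 15*I/100802 ≈ 8100.0 - 0.00014881*I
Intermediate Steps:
G(s) = -24 + 6*s + 6*√(36 + s) (G(s) = -24 + 6*(s + √(36 + s)) = -24 + (6*s + 6*√(36 + s)) = -24 + 6*s + 6*√(36 + s))
Z(x) = -4*x²
o = (-448 - 30*I)/201604 (o = 1/(-58 + (-24 + 6*(-61) + 6*√(36 - 61))) = 1/(-58 + (-24 - 366 + 6*√(-25))) = 1/(-58 + (-24 - 366 + 6*(5*I))) = 1/(-58 + (-24 - 366 + 30*I)) = 1/(-58 + (-390 + 30*I)) = 1/(-448 + 30*I) = (-448 - 30*I)/201604 ≈ -0.0022222 - 0.00014881*I)
o - Z(m) = (-112/50401 - 15*I/100802) - (-4)*(-45)² = (-112/50401 - 15*I/100802) - (-4)*2025 = (-112/50401 - 15*I/100802) - 1*(-8100) = (-112/50401 - 15*I/100802) + 8100 = 408247988/50401 - 15*I/100802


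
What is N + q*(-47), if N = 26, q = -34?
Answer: 1624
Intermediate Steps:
N + q*(-47) = 26 - 34*(-47) = 26 + 1598 = 1624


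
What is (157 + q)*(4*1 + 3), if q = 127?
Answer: 1988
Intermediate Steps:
(157 + q)*(4*1 + 3) = (157 + 127)*(4*1 + 3) = 284*(4 + 3) = 284*7 = 1988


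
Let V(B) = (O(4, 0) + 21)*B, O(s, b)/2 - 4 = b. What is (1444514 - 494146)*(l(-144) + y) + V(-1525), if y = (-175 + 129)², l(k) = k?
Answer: 1874081471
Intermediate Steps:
O(s, b) = 8 + 2*b
y = 2116 (y = (-46)² = 2116)
V(B) = 29*B (V(B) = ((8 + 2*0) + 21)*B = ((8 + 0) + 21)*B = (8 + 21)*B = 29*B)
(1444514 - 494146)*(l(-144) + y) + V(-1525) = (1444514 - 494146)*(-144 + 2116) + 29*(-1525) = 950368*1972 - 44225 = 1874125696 - 44225 = 1874081471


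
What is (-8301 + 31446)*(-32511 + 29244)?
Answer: -75614715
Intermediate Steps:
(-8301 + 31446)*(-32511 + 29244) = 23145*(-3267) = -75614715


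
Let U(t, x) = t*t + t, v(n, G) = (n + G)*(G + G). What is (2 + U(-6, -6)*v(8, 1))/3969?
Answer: 542/3969 ≈ 0.13656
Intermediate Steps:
v(n, G) = 2*G*(G + n) (v(n, G) = (G + n)*(2*G) = 2*G*(G + n))
U(t, x) = t + t**2 (U(t, x) = t**2 + t = t + t**2)
(2 + U(-6, -6)*v(8, 1))/3969 = (2 + (-6*(1 - 6))*(2*1*(1 + 8)))/3969 = (2 + (-6*(-5))*(2*1*9))*(1/3969) = (2 + 30*18)*(1/3969) = (2 + 540)*(1/3969) = 542*(1/3969) = 542/3969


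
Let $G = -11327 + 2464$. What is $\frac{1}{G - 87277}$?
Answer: $- \frac{1}{96140} \approx -1.0401 \cdot 10^{-5}$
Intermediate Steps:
$G = -8863$
$\frac{1}{G - 87277} = \frac{1}{-8863 - 87277} = \frac{1}{-96140} = - \frac{1}{96140}$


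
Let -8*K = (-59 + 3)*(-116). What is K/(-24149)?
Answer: 812/24149 ≈ 0.033625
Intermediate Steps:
K = -812 (K = -(-59 + 3)*(-116)/8 = -(-7)*(-116) = -1/8*6496 = -812)
K/(-24149) = -812/(-24149) = -812*(-1/24149) = 812/24149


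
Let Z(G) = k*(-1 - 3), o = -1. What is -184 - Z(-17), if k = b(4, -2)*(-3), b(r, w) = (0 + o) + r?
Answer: -220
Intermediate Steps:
b(r, w) = -1 + r (b(r, w) = (0 - 1) + r = -1 + r)
k = -9 (k = (-1 + 4)*(-3) = 3*(-3) = -9)
Z(G) = 36 (Z(G) = -9*(-1 - 3) = -9*(-4) = 36)
-184 - Z(-17) = -184 - 1*36 = -184 - 36 = -220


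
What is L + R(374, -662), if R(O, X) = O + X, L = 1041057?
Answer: 1040769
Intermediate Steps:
L + R(374, -662) = 1041057 + (374 - 662) = 1041057 - 288 = 1040769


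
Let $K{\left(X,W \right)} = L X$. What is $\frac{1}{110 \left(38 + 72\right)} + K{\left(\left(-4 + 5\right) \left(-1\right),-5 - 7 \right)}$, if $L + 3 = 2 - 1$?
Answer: $\frac{24201}{12100} \approx 2.0001$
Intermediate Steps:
$L = -2$ ($L = -3 + \left(2 - 1\right) = -3 + 1 = -2$)
$K{\left(X,W \right)} = - 2 X$
$\frac{1}{110 \left(38 + 72\right)} + K{\left(\left(-4 + 5\right) \left(-1\right),-5 - 7 \right)} = \frac{1}{110 \left(38 + 72\right)} - 2 \left(-4 + 5\right) \left(-1\right) = \frac{1}{110 \cdot 110} - 2 \cdot 1 \left(-1\right) = \frac{1}{110} \cdot \frac{1}{110} - -2 = \frac{1}{12100} + 2 = \frac{24201}{12100}$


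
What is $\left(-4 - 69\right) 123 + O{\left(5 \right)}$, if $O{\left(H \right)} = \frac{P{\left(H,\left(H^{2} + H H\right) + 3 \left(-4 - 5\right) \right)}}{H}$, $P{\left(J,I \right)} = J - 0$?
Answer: $-8978$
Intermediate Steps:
$P{\left(J,I \right)} = J$ ($P{\left(J,I \right)} = J + 0 = J$)
$O{\left(H \right)} = 1$ ($O{\left(H \right)} = \frac{H}{H} = 1$)
$\left(-4 - 69\right) 123 + O{\left(5 \right)} = \left(-4 - 69\right) 123 + 1 = \left(-73\right) 123 + 1 = -8979 + 1 = -8978$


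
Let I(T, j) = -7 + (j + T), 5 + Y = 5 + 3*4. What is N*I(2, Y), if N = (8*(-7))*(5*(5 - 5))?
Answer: 0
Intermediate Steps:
Y = 12 (Y = -5 + (5 + 3*4) = -5 + (5 + 12) = -5 + 17 = 12)
I(T, j) = -7 + T + j (I(T, j) = -7 + (T + j) = -7 + T + j)
N = 0 (N = -280*0 = -56*0 = 0)
N*I(2, Y) = 0*(-7 + 2 + 12) = 0*7 = 0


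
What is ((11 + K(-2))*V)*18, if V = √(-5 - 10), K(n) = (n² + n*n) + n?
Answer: 306*I*√15 ≈ 1185.1*I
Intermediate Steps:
K(n) = n + 2*n² (K(n) = (n² + n²) + n = 2*n² + n = n + 2*n²)
V = I*√15 (V = √(-15) = I*√15 ≈ 3.873*I)
((11 + K(-2))*V)*18 = ((11 - 2*(1 + 2*(-2)))*(I*√15))*18 = ((11 - 2*(1 - 4))*(I*√15))*18 = ((11 - 2*(-3))*(I*√15))*18 = ((11 + 6)*(I*√15))*18 = (17*(I*√15))*18 = (17*I*√15)*18 = 306*I*√15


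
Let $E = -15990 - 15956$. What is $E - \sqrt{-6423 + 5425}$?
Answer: $-31946 - i \sqrt{998} \approx -31946.0 - 31.591 i$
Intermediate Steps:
$E = -31946$ ($E = -15990 - 15956 = -31946$)
$E - \sqrt{-6423 + 5425} = -31946 - \sqrt{-6423 + 5425} = -31946 - \sqrt{-998} = -31946 - i \sqrt{998}$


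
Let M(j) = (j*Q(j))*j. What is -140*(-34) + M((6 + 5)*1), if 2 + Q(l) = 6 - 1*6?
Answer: 4518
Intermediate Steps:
Q(l) = -2 (Q(l) = -2 + (6 - 1*6) = -2 + (6 - 6) = -2 + 0 = -2)
M(j) = -2*j**2 (M(j) = (j*(-2))*j = (-2*j)*j = -2*j**2)
-140*(-34) + M((6 + 5)*1) = -140*(-34) - 2*(6 + 5)**2 = 4760 - 2*(11*1)**2 = 4760 - 2*11**2 = 4760 - 2*121 = 4760 - 242 = 4518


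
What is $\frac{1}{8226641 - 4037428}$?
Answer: $\frac{1}{4189213} \approx 2.3871 \cdot 10^{-7}$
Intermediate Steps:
$\frac{1}{8226641 - 4037428} = \frac{1}{4189213}$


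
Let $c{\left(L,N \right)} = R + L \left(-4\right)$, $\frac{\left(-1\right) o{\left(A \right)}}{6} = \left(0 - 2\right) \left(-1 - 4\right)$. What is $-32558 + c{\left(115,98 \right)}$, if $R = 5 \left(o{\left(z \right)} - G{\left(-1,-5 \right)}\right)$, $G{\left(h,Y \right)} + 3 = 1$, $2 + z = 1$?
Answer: $-33308$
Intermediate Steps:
$z = -1$ ($z = -2 + 1 = -1$)
$G{\left(h,Y \right)} = -2$ ($G{\left(h,Y \right)} = -3 + 1 = -2$)
$o{\left(A \right)} = -60$ ($o{\left(A \right)} = - 6 \left(0 - 2\right) \left(-1 - 4\right) = - 6 \left(\left(-2\right) \left(-5\right)\right) = \left(-6\right) 10 = -60$)
$R = -290$ ($R = 5 \left(-60 - -2\right) = 5 \left(-60 + 2\right) = 5 \left(-58\right) = -290$)
$c{\left(L,N \right)} = -290 - 4 L$ ($c{\left(L,N \right)} = -290 + L \left(-4\right) = -290 - 4 L$)
$-32558 + c{\left(115,98 \right)} = -32558 - 750 = -33308$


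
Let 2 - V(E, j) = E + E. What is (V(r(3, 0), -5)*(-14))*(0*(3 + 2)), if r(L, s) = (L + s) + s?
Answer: 0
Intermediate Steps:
r(L, s) = L + 2*s
V(E, j) = 2 - 2*E (V(E, j) = 2 - (E + E) = 2 - 2*E)
(V(r(3, 0), -5)*(-14))*(0*(3 + 2)) = ((2 - 2*(3 + 2*0))*(-14))*(0*(3 + 2)) = ((2 - 2*(3 + 0))*(-14))*(0*5) = ((2 - 2*3)*(-14))*0 = ((2 - 6)*(-14))*0 = -4*(-14)*0 = 56*0 = 0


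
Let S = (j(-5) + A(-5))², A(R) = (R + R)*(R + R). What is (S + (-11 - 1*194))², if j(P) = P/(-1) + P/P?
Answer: 121682961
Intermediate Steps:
A(R) = 4*R² (A(R) = (2*R)*(2*R) = 4*R²)
j(P) = 1 - P (j(P) = P*(-1) + 1 = -P + 1 = 1 - P)
S = 11236 (S = ((1 - 1*(-5)) + 4*(-5)²)² = ((1 + 5) + 4*25)² = (6 + 100)² = 106² = 11236)
(S + (-11 - 1*194))² = (11236 + (-11 - 1*194))² = (11236 + (-11 - 194))² = (11236 - 205)² = 11031² = 121682961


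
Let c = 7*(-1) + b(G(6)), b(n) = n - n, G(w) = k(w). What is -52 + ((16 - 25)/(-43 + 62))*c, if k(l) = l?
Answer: -925/19 ≈ -48.684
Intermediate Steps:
G(w) = w
b(n) = 0
c = -7 (c = 7*(-1) + 0 = -7 + 0 = -7)
-52 + ((16 - 25)/(-43 + 62))*c = -52 + ((16 - 25)/(-43 + 62))*(-7) = -52 - 9/19*(-7) = -52 + 63/19 = -925/19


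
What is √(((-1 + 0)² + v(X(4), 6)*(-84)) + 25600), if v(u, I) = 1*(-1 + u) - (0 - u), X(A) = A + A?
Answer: √24341 ≈ 156.02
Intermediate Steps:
X(A) = 2*A
v(u, I) = -1 + 2*u (v(u, I) = (-1 + u) - (-1)*u = (-1 + u) + u = -1 + 2*u)
√(((-1 + 0)² + v(X(4), 6)*(-84)) + 25600) = √(((-1 + 0)² + (-1 + 2*(2*4))*(-84)) + 25600) = √(((-1)² + (-1 + 2*8)*(-84)) + 25600) = √((1 + (-1 + 16)*(-84)) + 25600) = √((1 + 15*(-84)) + 25600) = √((1 - 1260) + 25600) = √(-1259 + 25600) = √24341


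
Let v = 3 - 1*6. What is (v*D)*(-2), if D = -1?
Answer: -6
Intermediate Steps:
v = -3 (v = 3 - 6 = -3)
(v*D)*(-2) = -3*(-1)*(-2) = 3*(-2) = -6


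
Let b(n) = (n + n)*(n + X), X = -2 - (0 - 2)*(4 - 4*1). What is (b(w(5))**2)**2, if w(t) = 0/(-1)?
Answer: 0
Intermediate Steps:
w(t) = 0 (w(t) = 0*(-1) = 0)
X = -2 (X = -2 - (-2)*(4 - 4) = -2 - (-2)*0 = -2 - 1*0 = -2 + 0 = -2)
b(n) = 2*n*(-2 + n) (b(n) = (n + n)*(n - 2) = (2*n)*(-2 + n) = 2*n*(-2 + n))
(b(w(5))**2)**2 = ((2*0*(-2 + 0))**2)**2 = ((2*0*(-2))**2)**2 = (0**2)**2 = 0**2 = 0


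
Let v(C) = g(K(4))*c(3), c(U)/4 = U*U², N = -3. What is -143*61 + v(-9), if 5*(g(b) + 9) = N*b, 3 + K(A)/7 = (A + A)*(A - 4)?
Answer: -41671/5 ≈ -8334.2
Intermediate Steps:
c(U) = 4*U³ (c(U) = 4*(U*U²) = 4*U³)
K(A) = -21 + 14*A*(-4 + A) (K(A) = -21 + 7*((A + A)*(A - 4)) = -21 + 7*((2*A)*(-4 + A)) = -21 + 7*(2*A*(-4 + A)) = -21 + 14*A*(-4 + A))
g(b) = -9 - 3*b/5 (g(b) = -9 + (-3*b)/5 = -9 - 3*b/5)
v(C) = 1944/5 (v(C) = (-9 - 3*(-21 - 56*4 + 14*4²)/5)*(4*3³) = (-9 - 3*(-21 - 224 + 14*16)/5)*(4*27) = (-9 - 3*(-21 - 224 + 224)/5)*108 = (-9 - ⅗*(-21))*108 = (-9 + 63/5)*108 = (18/5)*108 = 1944/5)
-143*61 + v(-9) = -143*61 + 1944/5 = -8723 + 1944/5 = -41671/5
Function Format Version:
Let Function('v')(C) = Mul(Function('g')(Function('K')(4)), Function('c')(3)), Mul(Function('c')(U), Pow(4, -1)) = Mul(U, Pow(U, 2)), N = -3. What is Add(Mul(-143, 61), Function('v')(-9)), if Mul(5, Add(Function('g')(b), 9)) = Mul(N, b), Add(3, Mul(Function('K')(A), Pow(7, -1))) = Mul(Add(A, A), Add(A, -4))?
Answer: Rational(-41671, 5) ≈ -8334.2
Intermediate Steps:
Function('c')(U) = Mul(4, Pow(U, 3)) (Function('c')(U) = Mul(4, Mul(U, Pow(U, 2))) = Mul(4, Pow(U, 3)))
Function('K')(A) = Add(-21, Mul(14, A, Add(-4, A))) (Function('K')(A) = Add(-21, Mul(7, Mul(Add(A, A), Add(A, -4)))) = Add(-21, Mul(7, Mul(Mul(2, A), Add(-4, A)))) = Add(-21, Mul(7, Mul(2, A, Add(-4, A)))) = Add(-21, Mul(14, A, Add(-4, A))))
Function('g')(b) = Add(-9, Mul(Rational(-3, 5), b)) (Function('g')(b) = Add(-9, Mul(Rational(1, 5), Mul(-3, b))) = Add(-9, Mul(Rational(-3, 5), b)))
Function('v')(C) = Rational(1944, 5) (Function('v')(C) = Mul(Add(-9, Mul(Rational(-3, 5), Add(-21, Mul(-56, 4), Mul(14, Pow(4, 2))))), Mul(4, Pow(3, 3))) = Mul(Add(-9, Mul(Rational(-3, 5), Add(-21, -224, Mul(14, 16)))), Mul(4, 27)) = Mul(Add(-9, Mul(Rational(-3, 5), Add(-21, -224, 224))), 108) = Mul(Add(-9, Mul(Rational(-3, 5), -21)), 108) = Mul(Add(-9, Rational(63, 5)), 108) = Mul(Rational(18, 5), 108) = Rational(1944, 5))
Add(Mul(-143, 61), Function('v')(-9)) = Add(Mul(-143, 61), Rational(1944, 5)) = Add(-8723, Rational(1944, 5)) = Rational(-41671, 5)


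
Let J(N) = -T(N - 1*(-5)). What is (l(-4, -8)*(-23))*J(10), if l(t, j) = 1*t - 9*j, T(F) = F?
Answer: 23460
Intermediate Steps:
l(t, j) = t - 9*j
J(N) = -5 - N (J(N) = -(N - 1*(-5)) = -(N + 5) = -(5 + N) = -5 - N)
(l(-4, -8)*(-23))*J(10) = ((-4 - 9*(-8))*(-23))*(-5 - 1*10) = ((-4 + 72)*(-23))*(-5 - 10) = (68*(-23))*(-15) = -1564*(-15) = 23460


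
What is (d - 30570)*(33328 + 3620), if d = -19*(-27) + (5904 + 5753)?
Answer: -679843200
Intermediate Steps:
d = 12170 (d = 513 + 11657 = 12170)
(d - 30570)*(33328 + 3620) = (12170 - 30570)*(33328 + 3620) = -18400*36948 = -679843200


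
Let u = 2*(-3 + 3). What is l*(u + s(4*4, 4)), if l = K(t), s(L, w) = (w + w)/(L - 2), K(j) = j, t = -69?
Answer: -276/7 ≈ -39.429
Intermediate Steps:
s(L, w) = 2*w/(-2 + L) (s(L, w) = (2*w)/(-2 + L) = 2*w/(-2 + L))
u = 0 (u = 2*0 = 0)
l = -69
l*(u + s(4*4, 4)) = -69*(0 + 2*4/(-2 + 4*4)) = -69*(0 + 2*4/(-2 + 16)) = -69*(0 + 2*4/14) = -69*(0 + 2*4*(1/14)) = -69*(0 + 4/7) = -69*4/7 = -276/7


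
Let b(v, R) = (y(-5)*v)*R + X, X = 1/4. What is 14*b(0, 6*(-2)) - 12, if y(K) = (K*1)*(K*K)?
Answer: -17/2 ≈ -8.5000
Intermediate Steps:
y(K) = K**3 (y(K) = K*K**2 = K**3)
X = 1/4 (X = 1*(1/4) = 1/4 ≈ 0.25000)
b(v, R) = 1/4 - 125*R*v (b(v, R) = ((-5)**3*v)*R + 1/4 = (-125*v)*R + 1/4 = -125*R*v + 1/4 = 1/4 - 125*R*v)
14*b(0, 6*(-2)) - 12 = 14*(1/4 - 125*6*(-2)*0) - 12 = 14*(1/4 - 125*(-12)*0) - 12 = 14*(1/4 + 0) - 12 = 14*(1/4) - 12 = 7/2 - 12 = -17/2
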